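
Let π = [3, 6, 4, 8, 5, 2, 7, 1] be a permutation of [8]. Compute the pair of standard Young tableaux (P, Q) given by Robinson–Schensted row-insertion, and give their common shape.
P = [1, 4, 5, 7] / [2, 8] / [3] / [6];  Q = [1, 2, 4, 7] / [3, 5] / [6] / [8];  common shape = (4, 2, 1, 1)

Row-insert the values π_1, π_2, … into P one at a time, bumping the leftmost entry strictly greater than the inserted value down to the next row. The recording tableau Q records, in position (i, j), the step at which that cell was added to P.
  Insert 3 (step 1): P = [3];  Q = [1]
  Insert 6 (step 2): P = [3, 6];  Q = [1, 2]
  Insert 4 (step 3): P = [3, 4] / [6];  Q = [1, 2] / [3]
  Insert 8 (step 4): P = [3, 4, 8] / [6];  Q = [1, 2, 4] / [3]
  Insert 5 (step 5): P = [3, 4, 5] / [6, 8];  Q = [1, 2, 4] / [3, 5]
  Insert 2 (step 6): P = [2, 4, 5] / [3, 8] / [6];  Q = [1, 2, 4] / [3, 5] / [6]
  Insert 7 (step 7): P = [2, 4, 5, 7] / [3, 8] / [6];  Q = [1, 2, 4, 7] / [3, 5] / [6]
  Insert 1 (step 8): P = [1, 4, 5, 7] / [2, 8] / [3] / [6];  Q = [1, 2, 4, 7] / [3, 5] / [6] / [8]
Final shape: (4, 2, 1, 1).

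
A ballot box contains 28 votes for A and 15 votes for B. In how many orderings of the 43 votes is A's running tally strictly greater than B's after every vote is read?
Strict-lead orderings = 45812198536

Total orderings of the 43 votes with 28 for A: C(43, 28) = 151532656696. By the Bertrand ballot formula (Cycle Lemma / reflection principle), the number of orderings in which A is strictly ahead of B throughout is (p − q)/(p + q) · C(p + q, p) = (28 − 15)/(28 + 15) · 151532656696 = 45812198536.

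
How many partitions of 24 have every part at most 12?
p(24, parts ≤ 12) = 1380

Use the recurrence p(n, m) = p(n, m−1) + p(n−m, m): either the largest part is < m (count p(n, m−1)) or the largest part is exactly m (remove one copy of m, count p(n−m, m)). With p(0, ·) = 1 this gives p(24, parts ≤ 12) = 1380. (By conjugating Young diagrams, this also counts partitions of 24 into at most 12 parts.)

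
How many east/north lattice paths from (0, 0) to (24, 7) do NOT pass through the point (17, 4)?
Number of paths = 1911375

Total paths from (0, 0) to (24, 7): C(31, 24) = 2629575. Paths through (17, 4): (paths (0, 0) → (17, 4)) × (paths (17, 4) → (24, 7)) = C(21, 17) · C(10, 7) = 5985 · 120 = 718200. Avoidance count = 2629575 − 718200 = 1911375.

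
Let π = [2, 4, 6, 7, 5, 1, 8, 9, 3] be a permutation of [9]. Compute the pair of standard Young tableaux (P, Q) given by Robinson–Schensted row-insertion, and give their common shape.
P = [1, 3, 5, 7, 8, 9] / [2, 4] / [6];  Q = [1, 2, 3, 4, 7, 8] / [5, 9] / [6];  common shape = (6, 2, 1)

Row-insert the values π_1, π_2, … into P one at a time, bumping the leftmost entry strictly greater than the inserted value down to the next row. The recording tableau Q records, in position (i, j), the step at which that cell was added to P.
  Insert 2 (step 1): P = [2];  Q = [1]
  Insert 4 (step 2): P = [2, 4];  Q = [1, 2]
  Insert 6 (step 3): P = [2, 4, 6];  Q = [1, 2, 3]
  Insert 7 (step 4): P = [2, 4, 6, 7];  Q = [1, 2, 3, 4]
  Insert 5 (step 5): P = [2, 4, 5, 7] / [6];  Q = [1, 2, 3, 4] / [5]
  Insert 1 (step 6): P = [1, 4, 5, 7] / [2] / [6];  Q = [1, 2, 3, 4] / [5] / [6]
  Insert 8 (step 7): P = [1, 4, 5, 7, 8] / [2] / [6];  Q = [1, 2, 3, 4, 7] / [5] / [6]
  Insert 9 (step 8): P = [1, 4, 5, 7, 8, 9] / [2] / [6];  Q = [1, 2, 3, 4, 7, 8] / [5] / [6]
  Insert 3 (step 9): P = [1, 3, 5, 7, 8, 9] / [2, 4] / [6];  Q = [1, 2, 3, 4, 7, 8] / [5, 9] / [6]
Final shape: (6, 2, 1).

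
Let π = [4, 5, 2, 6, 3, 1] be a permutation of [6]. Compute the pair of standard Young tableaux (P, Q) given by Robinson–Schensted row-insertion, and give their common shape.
P = [1, 3, 6] / [2, 5] / [4];  Q = [1, 2, 4] / [3, 5] / [6];  common shape = (3, 2, 1)

Row-insert the values π_1, π_2, … into P one at a time, bumping the leftmost entry strictly greater than the inserted value down to the next row. The recording tableau Q records, in position (i, j), the step at which that cell was added to P.
  Insert 4 (step 1): P = [4];  Q = [1]
  Insert 5 (step 2): P = [4, 5];  Q = [1, 2]
  Insert 2 (step 3): P = [2, 5] / [4];  Q = [1, 2] / [3]
  Insert 6 (step 4): P = [2, 5, 6] / [4];  Q = [1, 2, 4] / [3]
  Insert 3 (step 5): P = [2, 3, 6] / [4, 5];  Q = [1, 2, 4] / [3, 5]
  Insert 1 (step 6): P = [1, 3, 6] / [2, 5] / [4];  Q = [1, 2, 4] / [3, 5] / [6]
Final shape: (3, 2, 1).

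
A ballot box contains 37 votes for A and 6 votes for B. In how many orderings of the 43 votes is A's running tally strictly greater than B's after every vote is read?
Strict-lead orderings = 4395118

Total orderings of the 43 votes with 37 for A: C(43, 37) = 6096454. By the Bertrand ballot formula (Cycle Lemma / reflection principle), the number of orderings in which A is strictly ahead of B throughout is (p − q)/(p + q) · C(p + q, p) = (37 − 6)/(37 + 6) · 6096454 = 4395118.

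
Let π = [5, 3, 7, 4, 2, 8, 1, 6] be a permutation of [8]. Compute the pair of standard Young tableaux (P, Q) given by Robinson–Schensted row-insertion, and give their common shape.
P = [1, 4, 6] / [2, 7, 8] / [3] / [5];  Q = [1, 3, 6] / [2, 4, 8] / [5] / [7];  common shape = (3, 3, 1, 1)

Row-insert the values π_1, π_2, … into P one at a time, bumping the leftmost entry strictly greater than the inserted value down to the next row. The recording tableau Q records, in position (i, j), the step at which that cell was added to P.
  Insert 5 (step 1): P = [5];  Q = [1]
  Insert 3 (step 2): P = [3] / [5];  Q = [1] / [2]
  Insert 7 (step 3): P = [3, 7] / [5];  Q = [1, 3] / [2]
  Insert 4 (step 4): P = [3, 4] / [5, 7];  Q = [1, 3] / [2, 4]
  Insert 2 (step 5): P = [2, 4] / [3, 7] / [5];  Q = [1, 3] / [2, 4] / [5]
  Insert 8 (step 6): P = [2, 4, 8] / [3, 7] / [5];  Q = [1, 3, 6] / [2, 4] / [5]
  Insert 1 (step 7): P = [1, 4, 8] / [2, 7] / [3] / [5];  Q = [1, 3, 6] / [2, 4] / [5] / [7]
  Insert 6 (step 8): P = [1, 4, 6] / [2, 7, 8] / [3] / [5];  Q = [1, 3, 6] / [2, 4, 8] / [5] / [7]
Final shape: (3, 3, 1, 1).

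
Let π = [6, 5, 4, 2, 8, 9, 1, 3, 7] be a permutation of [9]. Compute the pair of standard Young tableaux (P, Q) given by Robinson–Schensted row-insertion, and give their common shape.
P = [1, 3, 7] / [2, 8, 9] / [4] / [5] / [6];  Q = [1, 5, 6] / [2, 8, 9] / [3] / [4] / [7];  common shape = (3, 3, 1, 1, 1)

Row-insert the values π_1, π_2, … into P one at a time, bumping the leftmost entry strictly greater than the inserted value down to the next row. The recording tableau Q records, in position (i, j), the step at which that cell was added to P.
  Insert 6 (step 1): P = [6];  Q = [1]
  Insert 5 (step 2): P = [5] / [6];  Q = [1] / [2]
  Insert 4 (step 3): P = [4] / [5] / [6];  Q = [1] / [2] / [3]
  Insert 2 (step 4): P = [2] / [4] / [5] / [6];  Q = [1] / [2] / [3] / [4]
  Insert 8 (step 5): P = [2, 8] / [4] / [5] / [6];  Q = [1, 5] / [2] / [3] / [4]
  Insert 9 (step 6): P = [2, 8, 9] / [4] / [5] / [6];  Q = [1, 5, 6] / [2] / [3] / [4]
  Insert 1 (step 7): P = [1, 8, 9] / [2] / [4] / [5] / [6];  Q = [1, 5, 6] / [2] / [3] / [4] / [7]
  Insert 3 (step 8): P = [1, 3, 9] / [2, 8] / [4] / [5] / [6];  Q = [1, 5, 6] / [2, 8] / [3] / [4] / [7]
  Insert 7 (step 9): P = [1, 3, 7] / [2, 8, 9] / [4] / [5] / [6];  Q = [1, 5, 6] / [2, 8, 9] / [3] / [4] / [7]
Final shape: (3, 3, 1, 1, 1).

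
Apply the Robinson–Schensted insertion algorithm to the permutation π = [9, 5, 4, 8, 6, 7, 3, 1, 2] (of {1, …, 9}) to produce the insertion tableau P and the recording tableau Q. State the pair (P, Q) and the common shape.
P = [1, 2, 7] / [3, 6] / [4, 8] / [5] / [9];  Q = [1, 4, 6] / [2, 5] / [3, 9] / [7] / [8];  common shape = (3, 2, 2, 1, 1)

Row-insert the values π_1, π_2, … into P one at a time, bumping the leftmost entry strictly greater than the inserted value down to the next row. The recording tableau Q records, in position (i, j), the step at which that cell was added to P.
  Insert 9 (step 1): P = [9];  Q = [1]
  Insert 5 (step 2): P = [5] / [9];  Q = [1] / [2]
  Insert 4 (step 3): P = [4] / [5] / [9];  Q = [1] / [2] / [3]
  Insert 8 (step 4): P = [4, 8] / [5] / [9];  Q = [1, 4] / [2] / [3]
  Insert 6 (step 5): P = [4, 6] / [5, 8] / [9];  Q = [1, 4] / [2, 5] / [3]
  Insert 7 (step 6): P = [4, 6, 7] / [5, 8] / [9];  Q = [1, 4, 6] / [2, 5] / [3]
  Insert 3 (step 7): P = [3, 6, 7] / [4, 8] / [5] / [9];  Q = [1, 4, 6] / [2, 5] / [3] / [7]
  Insert 1 (step 8): P = [1, 6, 7] / [3, 8] / [4] / [5] / [9];  Q = [1, 4, 6] / [2, 5] / [3] / [7] / [8]
  Insert 2 (step 9): P = [1, 2, 7] / [3, 6] / [4, 8] / [5] / [9];  Q = [1, 4, 6] / [2, 5] / [3, 9] / [7] / [8]
Final shape: (3, 2, 2, 1, 1).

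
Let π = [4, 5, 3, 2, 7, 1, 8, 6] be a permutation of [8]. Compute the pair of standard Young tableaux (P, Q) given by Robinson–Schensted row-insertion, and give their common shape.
P = [1, 5, 6, 8] / [2, 7] / [3] / [4];  Q = [1, 2, 5, 7] / [3, 8] / [4] / [6];  common shape = (4, 2, 1, 1)

Row-insert the values π_1, π_2, … into P one at a time, bumping the leftmost entry strictly greater than the inserted value down to the next row. The recording tableau Q records, in position (i, j), the step at which that cell was added to P.
  Insert 4 (step 1): P = [4];  Q = [1]
  Insert 5 (step 2): P = [4, 5];  Q = [1, 2]
  Insert 3 (step 3): P = [3, 5] / [4];  Q = [1, 2] / [3]
  Insert 2 (step 4): P = [2, 5] / [3] / [4];  Q = [1, 2] / [3] / [4]
  Insert 7 (step 5): P = [2, 5, 7] / [3] / [4];  Q = [1, 2, 5] / [3] / [4]
  Insert 1 (step 6): P = [1, 5, 7] / [2] / [3] / [4];  Q = [1, 2, 5] / [3] / [4] / [6]
  Insert 8 (step 7): P = [1, 5, 7, 8] / [2] / [3] / [4];  Q = [1, 2, 5, 7] / [3] / [4] / [6]
  Insert 6 (step 8): P = [1, 5, 6, 8] / [2, 7] / [3] / [4];  Q = [1, 2, 5, 7] / [3, 8] / [4] / [6]
Final shape: (4, 2, 1, 1).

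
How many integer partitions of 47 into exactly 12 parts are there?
p(47, 12 parts) = 10489

Partitions of n into exactly k parts are in bijection with partitions of n − k into at most k parts (subtract 1 from each part). So p(47, exactly 12) = p(35, parts ≤ 12). Computing via the recurrence p(m, j) = p(m, j−1) + p(m−j, j) gives 10489.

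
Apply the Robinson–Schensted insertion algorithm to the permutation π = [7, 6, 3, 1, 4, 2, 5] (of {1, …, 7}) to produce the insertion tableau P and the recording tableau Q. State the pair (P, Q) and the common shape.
P = [1, 2, 5] / [3, 4] / [6] / [7];  Q = [1, 5, 7] / [2, 6] / [3] / [4];  common shape = (3, 2, 1, 1)

Row-insert the values π_1, π_2, … into P one at a time, bumping the leftmost entry strictly greater than the inserted value down to the next row. The recording tableau Q records, in position (i, j), the step at which that cell was added to P.
  Insert 7 (step 1): P = [7];  Q = [1]
  Insert 6 (step 2): P = [6] / [7];  Q = [1] / [2]
  Insert 3 (step 3): P = [3] / [6] / [7];  Q = [1] / [2] / [3]
  Insert 1 (step 4): P = [1] / [3] / [6] / [7];  Q = [1] / [2] / [3] / [4]
  Insert 4 (step 5): P = [1, 4] / [3] / [6] / [7];  Q = [1, 5] / [2] / [3] / [4]
  Insert 2 (step 6): P = [1, 2] / [3, 4] / [6] / [7];  Q = [1, 5] / [2, 6] / [3] / [4]
  Insert 5 (step 7): P = [1, 2, 5] / [3, 4] / [6] / [7];  Q = [1, 5, 7] / [2, 6] / [3] / [4]
Final shape: (3, 2, 1, 1).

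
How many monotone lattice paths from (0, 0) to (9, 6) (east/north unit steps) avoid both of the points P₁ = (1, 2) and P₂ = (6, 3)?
Number of paths = 2200

Inclusion–exclusion. Total paths: C(15, 9) = 5005. Through P₁: C(3, 1)·C(12, 8) = 1485. Through P₂: C(9, 6)·C(6, 3) = 1680. Since P₁ is strictly southwest of P₂, a monotone path through both must visit P₁ then P₂; paths through both = C(3, 1)·C(6, 5)·C(6, 3) = 360. Avoid both = 5005 − 1485 − 1680 + 360 = 2200.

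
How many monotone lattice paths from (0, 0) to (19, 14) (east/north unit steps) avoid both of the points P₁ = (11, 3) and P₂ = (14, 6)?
Number of paths = 750782592

Inclusion–exclusion. Total paths: C(33, 19) = 818809200. Through P₁: C(14, 11)·C(19, 8) = 27511848. Through P₂: C(20, 14)·C(13, 5) = 49884120. Since P₁ is strictly southwest of P₂, a monotone path through both must visit P₁ then P₂; paths through both = C(14, 11)·C(6, 3)·C(13, 5) = 9369360. Avoid both = 818809200 − 27511848 − 49884120 + 9369360 = 750782592.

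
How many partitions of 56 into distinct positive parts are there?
q(56) = 7108

A partition into distinct parts is a strictly decreasing sequence summing to n. The recurrence d(n, m) = d(n, m−1) + d(n−m, m−1) (use part m at most once) with q(n) = d(n, n) gives q(56) = 7108. (Euler's theorem: # distinct-part partitions = # odd-part partitions.)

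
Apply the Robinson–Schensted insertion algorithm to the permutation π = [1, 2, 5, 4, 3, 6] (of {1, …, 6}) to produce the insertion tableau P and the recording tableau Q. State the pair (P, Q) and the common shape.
P = [1, 2, 3, 6] / [4] / [5];  Q = [1, 2, 3, 6] / [4] / [5];  common shape = (4, 1, 1)

Row-insert the values π_1, π_2, … into P one at a time, bumping the leftmost entry strictly greater than the inserted value down to the next row. The recording tableau Q records, in position (i, j), the step at which that cell was added to P.
  Insert 1 (step 1): P = [1];  Q = [1]
  Insert 2 (step 2): P = [1, 2];  Q = [1, 2]
  Insert 5 (step 3): P = [1, 2, 5];  Q = [1, 2, 3]
  Insert 4 (step 4): P = [1, 2, 4] / [5];  Q = [1, 2, 3] / [4]
  Insert 3 (step 5): P = [1, 2, 3] / [4] / [5];  Q = [1, 2, 3] / [4] / [5]
  Insert 6 (step 6): P = [1, 2, 3, 6] / [4] / [5];  Q = [1, 2, 3, 6] / [4] / [5]
Final shape: (4, 1, 1).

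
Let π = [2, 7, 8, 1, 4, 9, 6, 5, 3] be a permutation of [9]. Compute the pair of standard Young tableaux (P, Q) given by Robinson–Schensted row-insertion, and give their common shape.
P = [1, 3, 5, 9] / [2, 4, 8] / [6] / [7];  Q = [1, 2, 3, 6] / [4, 5, 7] / [8] / [9];  common shape = (4, 3, 1, 1)

Row-insert the values π_1, π_2, … into P one at a time, bumping the leftmost entry strictly greater than the inserted value down to the next row. The recording tableau Q records, in position (i, j), the step at which that cell was added to P.
  Insert 2 (step 1): P = [2];  Q = [1]
  Insert 7 (step 2): P = [2, 7];  Q = [1, 2]
  Insert 8 (step 3): P = [2, 7, 8];  Q = [1, 2, 3]
  Insert 1 (step 4): P = [1, 7, 8] / [2];  Q = [1, 2, 3] / [4]
  Insert 4 (step 5): P = [1, 4, 8] / [2, 7];  Q = [1, 2, 3] / [4, 5]
  Insert 9 (step 6): P = [1, 4, 8, 9] / [2, 7];  Q = [1, 2, 3, 6] / [4, 5]
  Insert 6 (step 7): P = [1, 4, 6, 9] / [2, 7, 8];  Q = [1, 2, 3, 6] / [4, 5, 7]
  Insert 5 (step 8): P = [1, 4, 5, 9] / [2, 6, 8] / [7];  Q = [1, 2, 3, 6] / [4, 5, 7] / [8]
  Insert 3 (step 9): P = [1, 3, 5, 9] / [2, 4, 8] / [6] / [7];  Q = [1, 2, 3, 6] / [4, 5, 7] / [8] / [9]
Final shape: (4, 3, 1, 1).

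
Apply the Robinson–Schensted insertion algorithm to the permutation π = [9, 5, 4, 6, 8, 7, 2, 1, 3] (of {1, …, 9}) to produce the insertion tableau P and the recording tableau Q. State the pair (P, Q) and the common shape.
P = [1, 3, 7] / [2, 6] / [4, 8] / [5] / [9];  Q = [1, 4, 5] / [2, 6] / [3, 9] / [7] / [8];  common shape = (3, 2, 2, 1, 1)

Row-insert the values π_1, π_2, … into P one at a time, bumping the leftmost entry strictly greater than the inserted value down to the next row. The recording tableau Q records, in position (i, j), the step at which that cell was added to P.
  Insert 9 (step 1): P = [9];  Q = [1]
  Insert 5 (step 2): P = [5] / [9];  Q = [1] / [2]
  Insert 4 (step 3): P = [4] / [5] / [9];  Q = [1] / [2] / [3]
  Insert 6 (step 4): P = [4, 6] / [5] / [9];  Q = [1, 4] / [2] / [3]
  Insert 8 (step 5): P = [4, 6, 8] / [5] / [9];  Q = [1, 4, 5] / [2] / [3]
  Insert 7 (step 6): P = [4, 6, 7] / [5, 8] / [9];  Q = [1, 4, 5] / [2, 6] / [3]
  Insert 2 (step 7): P = [2, 6, 7] / [4, 8] / [5] / [9];  Q = [1, 4, 5] / [2, 6] / [3] / [7]
  Insert 1 (step 8): P = [1, 6, 7] / [2, 8] / [4] / [5] / [9];  Q = [1, 4, 5] / [2, 6] / [3] / [7] / [8]
  Insert 3 (step 9): P = [1, 3, 7] / [2, 6] / [4, 8] / [5] / [9];  Q = [1, 4, 5] / [2, 6] / [3, 9] / [7] / [8]
Final shape: (3, 2, 2, 1, 1).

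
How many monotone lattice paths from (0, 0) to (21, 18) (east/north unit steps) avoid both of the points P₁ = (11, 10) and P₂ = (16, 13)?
Number of paths = 34800818874

Inclusion–exclusion. Total paths: C(39, 21) = 62359143990. Through P₁: C(21, 11)·C(18, 10) = 15434146728. Through P₂: C(29, 16)·C(10, 5) = 17101706580. Since P₁ is strictly southwest of P₂, a monotone path through both must visit P₁ then P₂; paths through both = C(21, 11)·C(8, 5)·C(10, 5) = 4977528192. Avoid both = 62359143990 − 15434146728 − 17101706580 + 4977528192 = 34800818874.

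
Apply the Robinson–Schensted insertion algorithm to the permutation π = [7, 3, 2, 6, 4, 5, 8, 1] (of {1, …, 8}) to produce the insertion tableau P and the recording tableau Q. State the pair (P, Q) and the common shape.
P = [1, 4, 5, 8] / [2, 6] / [3] / [7];  Q = [1, 4, 6, 7] / [2, 5] / [3] / [8];  common shape = (4, 2, 1, 1)

Row-insert the values π_1, π_2, … into P one at a time, bumping the leftmost entry strictly greater than the inserted value down to the next row. The recording tableau Q records, in position (i, j), the step at which that cell was added to P.
  Insert 7 (step 1): P = [7];  Q = [1]
  Insert 3 (step 2): P = [3] / [7];  Q = [1] / [2]
  Insert 2 (step 3): P = [2] / [3] / [7];  Q = [1] / [2] / [3]
  Insert 6 (step 4): P = [2, 6] / [3] / [7];  Q = [1, 4] / [2] / [3]
  Insert 4 (step 5): P = [2, 4] / [3, 6] / [7];  Q = [1, 4] / [2, 5] / [3]
  Insert 5 (step 6): P = [2, 4, 5] / [3, 6] / [7];  Q = [1, 4, 6] / [2, 5] / [3]
  Insert 8 (step 7): P = [2, 4, 5, 8] / [3, 6] / [7];  Q = [1, 4, 6, 7] / [2, 5] / [3]
  Insert 1 (step 8): P = [1, 4, 5, 8] / [2, 6] / [3] / [7];  Q = [1, 4, 6, 7] / [2, 5] / [3] / [8]
Final shape: (4, 2, 1, 1).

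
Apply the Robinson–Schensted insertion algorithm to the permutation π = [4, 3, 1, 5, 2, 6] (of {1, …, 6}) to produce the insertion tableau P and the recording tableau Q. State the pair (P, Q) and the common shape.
P = [1, 2, 6] / [3, 5] / [4];  Q = [1, 4, 6] / [2, 5] / [3];  common shape = (3, 2, 1)

Row-insert the values π_1, π_2, … into P one at a time, bumping the leftmost entry strictly greater than the inserted value down to the next row. The recording tableau Q records, in position (i, j), the step at which that cell was added to P.
  Insert 4 (step 1): P = [4];  Q = [1]
  Insert 3 (step 2): P = [3] / [4];  Q = [1] / [2]
  Insert 1 (step 3): P = [1] / [3] / [4];  Q = [1] / [2] / [3]
  Insert 5 (step 4): P = [1, 5] / [3] / [4];  Q = [1, 4] / [2] / [3]
  Insert 2 (step 5): P = [1, 2] / [3, 5] / [4];  Q = [1, 4] / [2, 5] / [3]
  Insert 6 (step 6): P = [1, 2, 6] / [3, 5] / [4];  Q = [1, 4, 6] / [2, 5] / [3]
Final shape: (3, 2, 1).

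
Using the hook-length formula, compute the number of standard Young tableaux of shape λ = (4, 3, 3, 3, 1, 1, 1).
# SYT of shape (4, 3, 3, 3, 1, 1, 1) = 240240

Hook-length formula: f^λ = n! / Π hook(c), product over all cells c of the Young diagram. For λ = (4, 3, 3, 3, 1, 1, 1), n = 16 boxes. Hook lengths by row (left-to-right, top-to-bottom): [10, 6, 5, 1]; [8, 4, 3]; [7, 3, 2]; [6, 2, 1]; [3]; [2]; [1]. Product of hooks = 87091200. So f^λ = 16! / 87091200 = 20922789888000 / 87091200 = 240240.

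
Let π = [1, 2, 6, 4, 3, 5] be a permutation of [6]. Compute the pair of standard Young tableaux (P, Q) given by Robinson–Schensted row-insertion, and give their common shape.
P = [1, 2, 3, 5] / [4] / [6];  Q = [1, 2, 3, 6] / [4] / [5];  common shape = (4, 1, 1)

Row-insert the values π_1, π_2, … into P one at a time, bumping the leftmost entry strictly greater than the inserted value down to the next row. The recording tableau Q records, in position (i, j), the step at which that cell was added to P.
  Insert 1 (step 1): P = [1];  Q = [1]
  Insert 2 (step 2): P = [1, 2];  Q = [1, 2]
  Insert 6 (step 3): P = [1, 2, 6];  Q = [1, 2, 3]
  Insert 4 (step 4): P = [1, 2, 4] / [6];  Q = [1, 2, 3] / [4]
  Insert 3 (step 5): P = [1, 2, 3] / [4] / [6];  Q = [1, 2, 3] / [4] / [5]
  Insert 5 (step 6): P = [1, 2, 3, 5] / [4] / [6];  Q = [1, 2, 3, 6] / [4] / [5]
Final shape: (4, 1, 1).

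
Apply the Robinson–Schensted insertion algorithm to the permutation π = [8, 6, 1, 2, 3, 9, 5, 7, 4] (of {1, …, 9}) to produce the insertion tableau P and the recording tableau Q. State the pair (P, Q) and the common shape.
P = [1, 2, 3, 4, 7] / [5, 9] / [6] / [8];  Q = [1, 4, 5, 6, 8] / [2, 7] / [3] / [9];  common shape = (5, 2, 1, 1)

Row-insert the values π_1, π_2, … into P one at a time, bumping the leftmost entry strictly greater than the inserted value down to the next row. The recording tableau Q records, in position (i, j), the step at which that cell was added to P.
  Insert 8 (step 1): P = [8];  Q = [1]
  Insert 6 (step 2): P = [6] / [8];  Q = [1] / [2]
  Insert 1 (step 3): P = [1] / [6] / [8];  Q = [1] / [2] / [3]
  Insert 2 (step 4): P = [1, 2] / [6] / [8];  Q = [1, 4] / [2] / [3]
  Insert 3 (step 5): P = [1, 2, 3] / [6] / [8];  Q = [1, 4, 5] / [2] / [3]
  Insert 9 (step 6): P = [1, 2, 3, 9] / [6] / [8];  Q = [1, 4, 5, 6] / [2] / [3]
  Insert 5 (step 7): P = [1, 2, 3, 5] / [6, 9] / [8];  Q = [1, 4, 5, 6] / [2, 7] / [3]
  Insert 7 (step 8): P = [1, 2, 3, 5, 7] / [6, 9] / [8];  Q = [1, 4, 5, 6, 8] / [2, 7] / [3]
  Insert 4 (step 9): P = [1, 2, 3, 4, 7] / [5, 9] / [6] / [8];  Q = [1, 4, 5, 6, 8] / [2, 7] / [3] / [9]
Final shape: (5, 2, 1, 1).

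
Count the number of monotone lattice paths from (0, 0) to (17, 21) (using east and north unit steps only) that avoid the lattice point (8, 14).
Number of paths = 25122974580

Total paths from (0, 0) to (17, 21): C(38, 17) = 28781143380. Paths through (8, 14): (paths (0, 0) → (8, 14)) × (paths (8, 14) → (17, 21)) = C(22, 8) · C(16, 9) = 319770 · 11440 = 3658168800. Avoidance count = 28781143380 − 3658168800 = 25122974580.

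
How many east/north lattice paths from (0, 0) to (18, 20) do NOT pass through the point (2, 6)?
Number of paths = 29506165710

Total paths from (0, 0) to (18, 20): C(38, 18) = 33578000610. Paths through (2, 6): (paths (0, 0) → (2, 6)) × (paths (2, 6) → (18, 20)) = C(8, 2) · C(30, 16) = 28 · 145422675 = 4071834900. Avoidance count = 33578000610 − 4071834900 = 29506165710.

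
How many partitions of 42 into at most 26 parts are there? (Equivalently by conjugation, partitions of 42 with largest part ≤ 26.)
p(42, parts ≤ 26) = 52490

Use the recurrence p(n, m) = p(n, m−1) + p(n−m, m): either the largest part is < m (count p(n, m−1)) or the largest part is exactly m (remove one copy of m, count p(n−m, m)). With p(0, ·) = 1 this gives p(42, parts ≤ 26) = 52490. (By conjugating Young diagrams, this also counts partitions of 42 into at most 26 parts.)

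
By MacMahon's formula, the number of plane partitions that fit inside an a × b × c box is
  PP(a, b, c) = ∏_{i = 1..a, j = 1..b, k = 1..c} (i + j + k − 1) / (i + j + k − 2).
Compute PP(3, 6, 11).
PP(3, 6, 11) = 31803696288

Evaluate the triple product over i = 1..3, j = 1..6, k = 1..11. The factors are (2/1) · (3/2) · (4/3) · (5/4) · (6/5) · (7/6) · (8/7) · (9/8) · … (198 factors total). The numerators and denominators telescope so the product is an integer; carrying out the multiplication exactly gives PP(3, 6, 11) = 31803696288.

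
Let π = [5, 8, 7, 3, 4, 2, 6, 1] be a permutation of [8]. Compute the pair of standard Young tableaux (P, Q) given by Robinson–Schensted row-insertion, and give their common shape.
P = [1, 4, 6] / [2, 7] / [3] / [5] / [8];  Q = [1, 2, 7] / [3, 5] / [4] / [6] / [8];  common shape = (3, 2, 1, 1, 1)

Row-insert the values π_1, π_2, … into P one at a time, bumping the leftmost entry strictly greater than the inserted value down to the next row. The recording tableau Q records, in position (i, j), the step at which that cell was added to P.
  Insert 5 (step 1): P = [5];  Q = [1]
  Insert 8 (step 2): P = [5, 8];  Q = [1, 2]
  Insert 7 (step 3): P = [5, 7] / [8];  Q = [1, 2] / [3]
  Insert 3 (step 4): P = [3, 7] / [5] / [8];  Q = [1, 2] / [3] / [4]
  Insert 4 (step 5): P = [3, 4] / [5, 7] / [8];  Q = [1, 2] / [3, 5] / [4]
  Insert 2 (step 6): P = [2, 4] / [3, 7] / [5] / [8];  Q = [1, 2] / [3, 5] / [4] / [6]
  Insert 6 (step 7): P = [2, 4, 6] / [3, 7] / [5] / [8];  Q = [1, 2, 7] / [3, 5] / [4] / [6]
  Insert 1 (step 8): P = [1, 4, 6] / [2, 7] / [3] / [5] / [8];  Q = [1, 2, 7] / [3, 5] / [4] / [6] / [8]
Final shape: (3, 2, 1, 1, 1).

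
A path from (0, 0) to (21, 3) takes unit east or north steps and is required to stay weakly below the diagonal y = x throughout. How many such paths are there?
Number of paths = 1748

By the reflection principle (André's argument), the number of monotone paths to (21, 3) with n ≤ m that never go above y = x is C(24, 21) − C(24, 22) = 2024 − 276 = 1748.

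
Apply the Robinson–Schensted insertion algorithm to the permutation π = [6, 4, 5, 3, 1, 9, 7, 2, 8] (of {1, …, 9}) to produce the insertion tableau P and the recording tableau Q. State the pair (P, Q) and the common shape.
P = [1, 2, 7, 8] / [3, 5] / [4, 9] / [6];  Q = [1, 3, 6, 9] / [2, 7] / [4, 8] / [5];  common shape = (4, 2, 2, 1)

Row-insert the values π_1, π_2, … into P one at a time, bumping the leftmost entry strictly greater than the inserted value down to the next row. The recording tableau Q records, in position (i, j), the step at which that cell was added to P.
  Insert 6 (step 1): P = [6];  Q = [1]
  Insert 4 (step 2): P = [4] / [6];  Q = [1] / [2]
  Insert 5 (step 3): P = [4, 5] / [6];  Q = [1, 3] / [2]
  Insert 3 (step 4): P = [3, 5] / [4] / [6];  Q = [1, 3] / [2] / [4]
  Insert 1 (step 5): P = [1, 5] / [3] / [4] / [6];  Q = [1, 3] / [2] / [4] / [5]
  Insert 9 (step 6): P = [1, 5, 9] / [3] / [4] / [6];  Q = [1, 3, 6] / [2] / [4] / [5]
  Insert 7 (step 7): P = [1, 5, 7] / [3, 9] / [4] / [6];  Q = [1, 3, 6] / [2, 7] / [4] / [5]
  Insert 2 (step 8): P = [1, 2, 7] / [3, 5] / [4, 9] / [6];  Q = [1, 3, 6] / [2, 7] / [4, 8] / [5]
  Insert 8 (step 9): P = [1, 2, 7, 8] / [3, 5] / [4, 9] / [6];  Q = [1, 3, 6, 9] / [2, 7] / [4, 8] / [5]
Final shape: (4, 2, 2, 1).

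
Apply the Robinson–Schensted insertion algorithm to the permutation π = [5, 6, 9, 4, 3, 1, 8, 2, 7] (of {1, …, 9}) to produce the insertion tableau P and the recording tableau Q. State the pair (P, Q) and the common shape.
P = [1, 2, 7] / [3, 6, 8] / [4, 9] / [5];  Q = [1, 2, 3] / [4, 7, 9] / [5, 8] / [6];  common shape = (3, 3, 2, 1)

Row-insert the values π_1, π_2, … into P one at a time, bumping the leftmost entry strictly greater than the inserted value down to the next row. The recording tableau Q records, in position (i, j), the step at which that cell was added to P.
  Insert 5 (step 1): P = [5];  Q = [1]
  Insert 6 (step 2): P = [5, 6];  Q = [1, 2]
  Insert 9 (step 3): P = [5, 6, 9];  Q = [1, 2, 3]
  Insert 4 (step 4): P = [4, 6, 9] / [5];  Q = [1, 2, 3] / [4]
  Insert 3 (step 5): P = [3, 6, 9] / [4] / [5];  Q = [1, 2, 3] / [4] / [5]
  Insert 1 (step 6): P = [1, 6, 9] / [3] / [4] / [5];  Q = [1, 2, 3] / [4] / [5] / [6]
  Insert 8 (step 7): P = [1, 6, 8] / [3, 9] / [4] / [5];  Q = [1, 2, 3] / [4, 7] / [5] / [6]
  Insert 2 (step 8): P = [1, 2, 8] / [3, 6] / [4, 9] / [5];  Q = [1, 2, 3] / [4, 7] / [5, 8] / [6]
  Insert 7 (step 9): P = [1, 2, 7] / [3, 6, 8] / [4, 9] / [5];  Q = [1, 2, 3] / [4, 7, 9] / [5, 8] / [6]
Final shape: (3, 3, 2, 1).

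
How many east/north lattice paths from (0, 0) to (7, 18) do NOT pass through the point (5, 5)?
Number of paths = 454240

Total paths from (0, 0) to (7, 18): C(25, 7) = 480700. Paths through (5, 5): (paths (0, 0) → (5, 5)) × (paths (5, 5) → (7, 18)) = C(10, 5) · C(15, 2) = 252 · 105 = 26460. Avoidance count = 480700 − 26460 = 454240.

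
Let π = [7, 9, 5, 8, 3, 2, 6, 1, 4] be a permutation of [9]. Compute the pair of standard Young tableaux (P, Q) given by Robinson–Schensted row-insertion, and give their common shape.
P = [1, 4] / [2, 6] / [3, 8] / [5, 9] / [7];  Q = [1, 2] / [3, 4] / [5, 7] / [6, 9] / [8];  common shape = (2, 2, 2, 2, 1)

Row-insert the values π_1, π_2, … into P one at a time, bumping the leftmost entry strictly greater than the inserted value down to the next row. The recording tableau Q records, in position (i, j), the step at which that cell was added to P.
  Insert 7 (step 1): P = [7];  Q = [1]
  Insert 9 (step 2): P = [7, 9];  Q = [1, 2]
  Insert 5 (step 3): P = [5, 9] / [7];  Q = [1, 2] / [3]
  Insert 8 (step 4): P = [5, 8] / [7, 9];  Q = [1, 2] / [3, 4]
  Insert 3 (step 5): P = [3, 8] / [5, 9] / [7];  Q = [1, 2] / [3, 4] / [5]
  Insert 2 (step 6): P = [2, 8] / [3, 9] / [5] / [7];  Q = [1, 2] / [3, 4] / [5] / [6]
  Insert 6 (step 7): P = [2, 6] / [3, 8] / [5, 9] / [7];  Q = [1, 2] / [3, 4] / [5, 7] / [6]
  Insert 1 (step 8): P = [1, 6] / [2, 8] / [3, 9] / [5] / [7];  Q = [1, 2] / [3, 4] / [5, 7] / [6] / [8]
  Insert 4 (step 9): P = [1, 4] / [2, 6] / [3, 8] / [5, 9] / [7];  Q = [1, 2] / [3, 4] / [5, 7] / [6, 9] / [8]
Final shape: (2, 2, 2, 2, 1).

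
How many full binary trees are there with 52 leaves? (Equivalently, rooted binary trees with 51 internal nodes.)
C_51 = 7684785670514316385230816156

These full binary trees are counted by the Catalan number C_n = (1/(n + 1)) · C(2n, n). For n = 51: C_51 = (1/52) · C(102, 51) = 399608854866744452032002440112/52 = 7684785670514316385230816156.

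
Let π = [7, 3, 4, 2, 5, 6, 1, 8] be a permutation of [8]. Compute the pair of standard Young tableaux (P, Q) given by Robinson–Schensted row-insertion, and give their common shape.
P = [1, 4, 5, 6, 8] / [2] / [3] / [7];  Q = [1, 3, 5, 6, 8] / [2] / [4] / [7];  common shape = (5, 1, 1, 1)

Row-insert the values π_1, π_2, … into P one at a time, bumping the leftmost entry strictly greater than the inserted value down to the next row. The recording tableau Q records, in position (i, j), the step at which that cell was added to P.
  Insert 7 (step 1): P = [7];  Q = [1]
  Insert 3 (step 2): P = [3] / [7];  Q = [1] / [2]
  Insert 4 (step 3): P = [3, 4] / [7];  Q = [1, 3] / [2]
  Insert 2 (step 4): P = [2, 4] / [3] / [7];  Q = [1, 3] / [2] / [4]
  Insert 5 (step 5): P = [2, 4, 5] / [3] / [7];  Q = [1, 3, 5] / [2] / [4]
  Insert 6 (step 6): P = [2, 4, 5, 6] / [3] / [7];  Q = [1, 3, 5, 6] / [2] / [4]
  Insert 1 (step 7): P = [1, 4, 5, 6] / [2] / [3] / [7];  Q = [1, 3, 5, 6] / [2] / [4] / [7]
  Insert 8 (step 8): P = [1, 4, 5, 6, 8] / [2] / [3] / [7];  Q = [1, 3, 5, 6, 8] / [2] / [4] / [7]
Final shape: (5, 1, 1, 1).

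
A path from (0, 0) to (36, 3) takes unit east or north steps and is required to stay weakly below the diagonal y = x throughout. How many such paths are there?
Number of paths = 8398

By the reflection principle (André's argument), the number of monotone paths to (36, 3) with n ≤ m that never go above y = x is C(39, 36) − C(39, 37) = 9139 − 741 = 8398.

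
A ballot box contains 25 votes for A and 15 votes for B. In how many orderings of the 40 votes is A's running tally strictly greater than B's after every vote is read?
Strict-lead orderings = 10056336264

Total orderings of the 40 votes with 25 for A: C(40, 25) = 40225345056. By the Bertrand ballot formula (Cycle Lemma / reflection principle), the number of orderings in which A is strictly ahead of B throughout is (p − q)/(p + q) · C(p + q, p) = (25 − 15)/(25 + 15) · 40225345056 = 10056336264.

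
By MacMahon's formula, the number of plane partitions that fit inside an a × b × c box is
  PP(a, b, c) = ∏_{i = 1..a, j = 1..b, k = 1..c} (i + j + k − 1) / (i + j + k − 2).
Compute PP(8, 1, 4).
PP(8, 1, 4) = 495

Evaluate the triple product over i = 1..8, j = 1..1, k = 1..4. The factors are (2/1) · (3/2) · (4/3) · (5/4) · (3/2) · (4/3) · (5/4) · (6/5) · … (32 factors total). The numerators and denominators telescope so the product is an integer; carrying out the multiplication exactly gives PP(8, 1, 4) = 495.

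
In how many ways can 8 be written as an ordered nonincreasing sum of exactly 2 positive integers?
p(8, 2 parts) = 4

Partitions of n into exactly k parts ↔ partitions of n − k into at most k parts (subtract 1 from each part). For n = 8, k = 2, the partitions are: 7+1, 6+2, 5+3, 4+4. Count = 4.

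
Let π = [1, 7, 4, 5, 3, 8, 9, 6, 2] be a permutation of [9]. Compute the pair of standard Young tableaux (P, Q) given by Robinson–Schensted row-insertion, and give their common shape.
P = [1, 2, 5, 6, 9] / [3, 8] / [4] / [7];  Q = [1, 2, 4, 6, 7] / [3, 8] / [5] / [9];  common shape = (5, 2, 1, 1)

Row-insert the values π_1, π_2, … into P one at a time, bumping the leftmost entry strictly greater than the inserted value down to the next row. The recording tableau Q records, in position (i, j), the step at which that cell was added to P.
  Insert 1 (step 1): P = [1];  Q = [1]
  Insert 7 (step 2): P = [1, 7];  Q = [1, 2]
  Insert 4 (step 3): P = [1, 4] / [7];  Q = [1, 2] / [3]
  Insert 5 (step 4): P = [1, 4, 5] / [7];  Q = [1, 2, 4] / [3]
  Insert 3 (step 5): P = [1, 3, 5] / [4] / [7];  Q = [1, 2, 4] / [3] / [5]
  Insert 8 (step 6): P = [1, 3, 5, 8] / [4] / [7];  Q = [1, 2, 4, 6] / [3] / [5]
  Insert 9 (step 7): P = [1, 3, 5, 8, 9] / [4] / [7];  Q = [1, 2, 4, 6, 7] / [3] / [5]
  Insert 6 (step 8): P = [1, 3, 5, 6, 9] / [4, 8] / [7];  Q = [1, 2, 4, 6, 7] / [3, 8] / [5]
  Insert 2 (step 9): P = [1, 2, 5, 6, 9] / [3, 8] / [4] / [7];  Q = [1, 2, 4, 6, 7] / [3, 8] / [5] / [9]
Final shape: (5, 2, 1, 1).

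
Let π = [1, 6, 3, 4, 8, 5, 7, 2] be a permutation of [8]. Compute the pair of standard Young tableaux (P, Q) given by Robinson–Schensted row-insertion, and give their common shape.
P = [1, 2, 4, 5, 7] / [3, 8] / [6];  Q = [1, 2, 4, 5, 7] / [3, 6] / [8];  common shape = (5, 2, 1)

Row-insert the values π_1, π_2, … into P one at a time, bumping the leftmost entry strictly greater than the inserted value down to the next row. The recording tableau Q records, in position (i, j), the step at which that cell was added to P.
  Insert 1 (step 1): P = [1];  Q = [1]
  Insert 6 (step 2): P = [1, 6];  Q = [1, 2]
  Insert 3 (step 3): P = [1, 3] / [6];  Q = [1, 2] / [3]
  Insert 4 (step 4): P = [1, 3, 4] / [6];  Q = [1, 2, 4] / [3]
  Insert 8 (step 5): P = [1, 3, 4, 8] / [6];  Q = [1, 2, 4, 5] / [3]
  Insert 5 (step 6): P = [1, 3, 4, 5] / [6, 8];  Q = [1, 2, 4, 5] / [3, 6]
  Insert 7 (step 7): P = [1, 3, 4, 5, 7] / [6, 8];  Q = [1, 2, 4, 5, 7] / [3, 6]
  Insert 2 (step 8): P = [1, 2, 4, 5, 7] / [3, 8] / [6];  Q = [1, 2, 4, 5, 7] / [3, 6] / [8]
Final shape: (5, 2, 1).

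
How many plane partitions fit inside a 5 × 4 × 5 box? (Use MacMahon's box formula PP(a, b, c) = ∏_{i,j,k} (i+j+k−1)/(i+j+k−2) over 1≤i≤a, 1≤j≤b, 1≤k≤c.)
PP(5, 4, 5) = 16818516

Evaluate the triple product over i = 1..5, j = 1..4, k = 1..5. The factors are (2/1) · (3/2) · (4/3) · (5/4) · (6/5) · (3/2) · (4/3) · (5/4) · … (100 factors total). The numerators and denominators telescope so the product is an integer; carrying out the multiplication exactly gives PP(5, 4, 5) = 16818516.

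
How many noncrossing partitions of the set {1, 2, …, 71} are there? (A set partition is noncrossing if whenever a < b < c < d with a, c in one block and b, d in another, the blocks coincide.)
C_71 = 5175569924646105559418940193995065716350

These noncrossing partitions are counted by the Catalan number C_n = (1/(n + 1)) · C(2n, n). For n = 71: C_71 = (1/72) · C(142, 71) = 372641034574519600278163693967644731577200/72 = 5175569924646105559418940193995065716350.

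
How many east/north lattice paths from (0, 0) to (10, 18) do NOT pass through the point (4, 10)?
Number of paths = 10117107

Total paths from (0, 0) to (10, 18): C(28, 10) = 13123110. Paths through (4, 10): (paths (0, 0) → (4, 10)) × (paths (4, 10) → (10, 18)) = C(14, 4) · C(14, 6) = 1001 · 3003 = 3006003. Avoidance count = 13123110 − 3006003 = 10117107.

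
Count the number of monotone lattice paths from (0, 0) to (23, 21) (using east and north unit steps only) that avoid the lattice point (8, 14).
Number of paths = 1958081545200

Total paths from (0, 0) to (23, 21): C(44, 23) = 2012616400080. Paths through (8, 14): (paths (0, 0) → (8, 14)) × (paths (8, 14) → (23, 21)) = C(22, 8) · C(22, 15) = 319770 · 170544 = 54534854880. Avoidance count = 2012616400080 − 54534854880 = 1958081545200.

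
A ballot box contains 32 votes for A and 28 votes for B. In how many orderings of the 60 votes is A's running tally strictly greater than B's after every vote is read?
Strict-lead orderings = 6914663035042301

Total orderings of the 60 votes with 32 for A: C(60, 32) = 103719945525634515. By the Bertrand ballot formula (Cycle Lemma / reflection principle), the number of orderings in which A is strictly ahead of B throughout is (p − q)/(p + q) · C(p + q, p) = (32 − 28)/(32 + 28) · 103719945525634515 = 6914663035042301.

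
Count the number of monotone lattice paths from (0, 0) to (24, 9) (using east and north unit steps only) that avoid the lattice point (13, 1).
Number of paths = 37508952

Total paths from (0, 0) to (24, 9): C(33, 24) = 38567100. Paths through (13, 1): (paths (0, 0) → (13, 1)) × (paths (13, 1) → (24, 9)) = C(14, 13) · C(19, 11) = 14 · 75582 = 1058148. Avoidance count = 38567100 − 1058148 = 37508952.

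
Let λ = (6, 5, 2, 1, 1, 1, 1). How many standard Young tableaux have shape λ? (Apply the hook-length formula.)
# SYT of shape (6, 5, 2, 1, 1, 1, 1) = 1633632

Hook-length formula: f^λ = n! / Π hook(c), product over all cells c of the Young diagram. For λ = (6, 5, 2, 1, 1, 1, 1), n = 17 boxes. Hook lengths by row (left-to-right, top-to-bottom): [12, 7, 5, 4, 3, 1]; [10, 5, 3, 2, 1]; [6, 1]; [4]; [3]; [2]; [1]. Product of hooks = 217728000. So f^λ = 17! / 217728000 = 355687428096000 / 217728000 = 1633632.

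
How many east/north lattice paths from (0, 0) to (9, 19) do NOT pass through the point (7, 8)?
Number of paths = 6404970

Total paths from (0, 0) to (9, 19): C(28, 9) = 6906900. Paths through (7, 8): (paths (0, 0) → (7, 8)) × (paths (7, 8) → (9, 19)) = C(15, 7) · C(13, 2) = 6435 · 78 = 501930. Avoidance count = 6906900 − 501930 = 6404970.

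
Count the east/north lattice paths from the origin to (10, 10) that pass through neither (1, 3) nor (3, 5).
Number of paths = 113652

Inclusion–exclusion. Total paths: C(20, 10) = 184756. Through P₁: C(4, 1)·C(16, 9) = 45760. Through P₂: C(8, 3)·C(12, 7) = 44352. Since P₁ is strictly southwest of P₂, a monotone path through both must visit P₁ then P₂; paths through both = C(4, 1)·C(4, 2)·C(12, 7) = 19008. Avoid both = 184756 − 45760 − 44352 + 19008 = 113652.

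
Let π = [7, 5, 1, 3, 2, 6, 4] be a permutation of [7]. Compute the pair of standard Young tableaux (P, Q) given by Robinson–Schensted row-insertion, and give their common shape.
P = [1, 2, 4] / [3, 6] / [5] / [7];  Q = [1, 4, 6] / [2, 7] / [3] / [5];  common shape = (3, 2, 1, 1)

Row-insert the values π_1, π_2, … into P one at a time, bumping the leftmost entry strictly greater than the inserted value down to the next row. The recording tableau Q records, in position (i, j), the step at which that cell was added to P.
  Insert 7 (step 1): P = [7];  Q = [1]
  Insert 5 (step 2): P = [5] / [7];  Q = [1] / [2]
  Insert 1 (step 3): P = [1] / [5] / [7];  Q = [1] / [2] / [3]
  Insert 3 (step 4): P = [1, 3] / [5] / [7];  Q = [1, 4] / [2] / [3]
  Insert 2 (step 5): P = [1, 2] / [3] / [5] / [7];  Q = [1, 4] / [2] / [3] / [5]
  Insert 6 (step 6): P = [1, 2, 6] / [3] / [5] / [7];  Q = [1, 4, 6] / [2] / [3] / [5]
  Insert 4 (step 7): P = [1, 2, 4] / [3, 6] / [5] / [7];  Q = [1, 4, 6] / [2, 7] / [3] / [5]
Final shape: (3, 2, 1, 1).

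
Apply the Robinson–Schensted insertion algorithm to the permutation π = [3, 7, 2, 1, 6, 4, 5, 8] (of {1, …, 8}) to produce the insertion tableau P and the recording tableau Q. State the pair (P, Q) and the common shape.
P = [1, 4, 5, 8] / [2, 6] / [3, 7];  Q = [1, 2, 7, 8] / [3, 5] / [4, 6];  common shape = (4, 2, 2)

Row-insert the values π_1, π_2, … into P one at a time, bumping the leftmost entry strictly greater than the inserted value down to the next row. The recording tableau Q records, in position (i, j), the step at which that cell was added to P.
  Insert 3 (step 1): P = [3];  Q = [1]
  Insert 7 (step 2): P = [3, 7];  Q = [1, 2]
  Insert 2 (step 3): P = [2, 7] / [3];  Q = [1, 2] / [3]
  Insert 1 (step 4): P = [1, 7] / [2] / [3];  Q = [1, 2] / [3] / [4]
  Insert 6 (step 5): P = [1, 6] / [2, 7] / [3];  Q = [1, 2] / [3, 5] / [4]
  Insert 4 (step 6): P = [1, 4] / [2, 6] / [3, 7];  Q = [1, 2] / [3, 5] / [4, 6]
  Insert 5 (step 7): P = [1, 4, 5] / [2, 6] / [3, 7];  Q = [1, 2, 7] / [3, 5] / [4, 6]
  Insert 8 (step 8): P = [1, 4, 5, 8] / [2, 6] / [3, 7];  Q = [1, 2, 7, 8] / [3, 5] / [4, 6]
Final shape: (4, 2, 2).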